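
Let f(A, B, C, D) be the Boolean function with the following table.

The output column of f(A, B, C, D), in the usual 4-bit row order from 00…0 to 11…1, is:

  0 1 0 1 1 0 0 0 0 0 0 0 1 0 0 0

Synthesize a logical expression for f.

Collect the rows where f=1 — (0,0,0,1), (0,0,1,1), (0,1,0,0), (1,1,0,0) — and write one minterm per row: ¬A·¬B·¬C·D, ¬A·¬B·C·D, ¬A·B·¬C·¬D, A·B·¬C·¬D. Their union (logical OR) reproduces the table exactly.

f(A, B, C, D) = (((((A' · B') · C') · D) + (((A' · B') · C) · D)) + (((A' · B) · C') · D')) + (((A · B) · C') · D')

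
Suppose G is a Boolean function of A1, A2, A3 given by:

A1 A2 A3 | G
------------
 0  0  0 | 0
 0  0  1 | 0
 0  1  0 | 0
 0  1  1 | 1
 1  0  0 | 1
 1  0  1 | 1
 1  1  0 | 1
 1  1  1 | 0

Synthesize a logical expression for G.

The 1-rows are (0,1,1), (1,0,0), (1,0,1), (1,1,0). Each contributes one minterm — ¬A1·A2·A3; A1·¬A2·¬A3; A1·¬A2·A3; A1·A2·¬A3 — and their disjunction is a sum-of-products form of G.

G(A1, A2, A3) = ((((~A1 & A2) & A3) | ((A1 & ~A2) & ~A3)) | ((A1 & ~A2) & A3)) | ((A1 & A2) & ~A3)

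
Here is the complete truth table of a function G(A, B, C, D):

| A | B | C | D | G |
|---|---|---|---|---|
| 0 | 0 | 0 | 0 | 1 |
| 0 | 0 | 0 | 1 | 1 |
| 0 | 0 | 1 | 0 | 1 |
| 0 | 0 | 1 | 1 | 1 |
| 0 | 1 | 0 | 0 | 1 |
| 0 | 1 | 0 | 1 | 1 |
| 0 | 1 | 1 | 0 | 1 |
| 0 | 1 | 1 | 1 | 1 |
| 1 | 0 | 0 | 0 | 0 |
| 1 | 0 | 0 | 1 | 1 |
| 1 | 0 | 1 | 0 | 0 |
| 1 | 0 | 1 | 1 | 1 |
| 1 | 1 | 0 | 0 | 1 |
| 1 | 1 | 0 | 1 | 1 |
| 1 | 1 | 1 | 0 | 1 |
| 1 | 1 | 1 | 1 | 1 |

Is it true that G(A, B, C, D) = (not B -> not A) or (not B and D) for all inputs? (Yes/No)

Yes

Check the formula against G row by row:
  A=0, B=0, C=0, D=0: formula gives 1, G = 1 ✓
  A=0, B=0, C=0, D=1: formula gives 1, G = 1 ✓
  A=0, B=0, C=1, D=0: formula gives 1, G = 1 ✓
  A=0, B=0, C=1, D=1: formula gives 1, G = 1 ✓
  … (the remaining 12 rows also agree.)
All 16 rows match — the expression computes G exactly.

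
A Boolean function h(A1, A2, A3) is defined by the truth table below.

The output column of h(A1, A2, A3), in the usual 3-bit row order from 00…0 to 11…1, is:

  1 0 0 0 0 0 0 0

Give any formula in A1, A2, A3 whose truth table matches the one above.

h(A1, A2, A3) = ¬((A1 ∨ A2) ∨ A3)

The output is 1 only when every input is 0 — NOR of all inputs.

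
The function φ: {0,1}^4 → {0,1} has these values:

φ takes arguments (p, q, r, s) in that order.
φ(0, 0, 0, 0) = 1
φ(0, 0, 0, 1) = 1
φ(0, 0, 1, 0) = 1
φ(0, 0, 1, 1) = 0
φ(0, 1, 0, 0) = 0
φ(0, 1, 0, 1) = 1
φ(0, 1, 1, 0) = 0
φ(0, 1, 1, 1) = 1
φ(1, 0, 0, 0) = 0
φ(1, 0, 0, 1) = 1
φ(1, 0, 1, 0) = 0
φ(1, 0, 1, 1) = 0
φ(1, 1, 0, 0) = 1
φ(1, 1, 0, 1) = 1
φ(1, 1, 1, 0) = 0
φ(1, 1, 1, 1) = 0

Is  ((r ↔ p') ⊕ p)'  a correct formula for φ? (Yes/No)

No

Test each input against both φ and the formula:
  p=0, q=0, r=0, s=0: formula gives 1, φ = 1 ✓
  p=0, q=0, r=0, s=1: formula gives 1, φ = 1 ✓
  p=0, q=0, r=1, s=0: formula gives 0, but φ = 1 ✗
Row (0,0,1,0) is a counterexample, so the formula is not equivalent to φ.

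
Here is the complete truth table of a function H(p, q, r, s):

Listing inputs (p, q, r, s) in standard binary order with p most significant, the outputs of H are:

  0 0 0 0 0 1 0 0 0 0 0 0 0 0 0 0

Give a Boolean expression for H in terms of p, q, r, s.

H(p, q, r, s) = ((~p & q) & ~r) & s

Only row (0,1,0,1) gives 1. That row's minterm ¬p·q·¬r·s is H directly.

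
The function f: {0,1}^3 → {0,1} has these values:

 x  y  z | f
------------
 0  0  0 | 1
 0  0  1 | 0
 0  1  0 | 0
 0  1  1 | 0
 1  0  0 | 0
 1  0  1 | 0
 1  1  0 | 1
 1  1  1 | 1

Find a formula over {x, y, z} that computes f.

f(x, y, z) = (((~x & ~y) & ~z) | ((x & y) & ~z)) | ((x & y) & z)

Collect the rows where f=1 — (0,0,0), (1,1,0), (1,1,1) — and write one minterm per row: ¬x·¬y·¬z, x·y·¬z, x·y·z. Their union (logical OR) reproduces the table exactly.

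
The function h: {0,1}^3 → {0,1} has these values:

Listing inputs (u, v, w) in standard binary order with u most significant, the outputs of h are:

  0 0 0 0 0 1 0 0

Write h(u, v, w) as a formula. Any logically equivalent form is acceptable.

h is 1 on exactly one input, (1,0,1), whose minterm is u·¬v·w. So h is just that conjunction.

h(u, v, w) = (u & ~v) & w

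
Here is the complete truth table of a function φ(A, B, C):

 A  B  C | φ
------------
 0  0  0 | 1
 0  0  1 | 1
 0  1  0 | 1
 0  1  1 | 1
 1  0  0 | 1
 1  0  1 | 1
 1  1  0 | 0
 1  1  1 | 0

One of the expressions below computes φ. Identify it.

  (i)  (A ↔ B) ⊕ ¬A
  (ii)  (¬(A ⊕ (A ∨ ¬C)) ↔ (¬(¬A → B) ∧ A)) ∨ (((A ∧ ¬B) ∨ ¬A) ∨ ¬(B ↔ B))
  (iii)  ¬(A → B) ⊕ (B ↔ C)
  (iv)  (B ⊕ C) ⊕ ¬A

ii

(i): at (0,0,0) it gives 0, but φ = 1 — eliminated.
(iii): at (0,0,1) it gives 0, but φ = 1 — eliminated.
(iv): at (0,0,1) it gives 0, but φ = 1 — eliminated.
Only (ii) survives; checking it on all 8 rows confirms it matches φ.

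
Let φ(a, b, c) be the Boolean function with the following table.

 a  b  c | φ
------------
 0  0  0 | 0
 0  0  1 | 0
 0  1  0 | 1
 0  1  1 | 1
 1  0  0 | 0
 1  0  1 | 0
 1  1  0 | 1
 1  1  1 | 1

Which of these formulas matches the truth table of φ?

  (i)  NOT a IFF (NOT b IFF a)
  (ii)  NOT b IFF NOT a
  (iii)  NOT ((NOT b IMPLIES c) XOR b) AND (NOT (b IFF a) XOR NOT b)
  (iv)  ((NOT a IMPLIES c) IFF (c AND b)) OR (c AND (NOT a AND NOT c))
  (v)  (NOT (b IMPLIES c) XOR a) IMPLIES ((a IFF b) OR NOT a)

(ii): at (0,0,0) it gives 1, but φ = 0 — eliminated.
(iii): at (0,0,0) it gives 1, but φ = 0 — eliminated.
(iv): at (0,0,0) it gives 1, but φ = 0 — eliminated.
(v): at (0,0,0) it gives 1, but φ = 0 — eliminated.
(i) is the remaining candidate, and it agrees with φ on all 8 inputs.

i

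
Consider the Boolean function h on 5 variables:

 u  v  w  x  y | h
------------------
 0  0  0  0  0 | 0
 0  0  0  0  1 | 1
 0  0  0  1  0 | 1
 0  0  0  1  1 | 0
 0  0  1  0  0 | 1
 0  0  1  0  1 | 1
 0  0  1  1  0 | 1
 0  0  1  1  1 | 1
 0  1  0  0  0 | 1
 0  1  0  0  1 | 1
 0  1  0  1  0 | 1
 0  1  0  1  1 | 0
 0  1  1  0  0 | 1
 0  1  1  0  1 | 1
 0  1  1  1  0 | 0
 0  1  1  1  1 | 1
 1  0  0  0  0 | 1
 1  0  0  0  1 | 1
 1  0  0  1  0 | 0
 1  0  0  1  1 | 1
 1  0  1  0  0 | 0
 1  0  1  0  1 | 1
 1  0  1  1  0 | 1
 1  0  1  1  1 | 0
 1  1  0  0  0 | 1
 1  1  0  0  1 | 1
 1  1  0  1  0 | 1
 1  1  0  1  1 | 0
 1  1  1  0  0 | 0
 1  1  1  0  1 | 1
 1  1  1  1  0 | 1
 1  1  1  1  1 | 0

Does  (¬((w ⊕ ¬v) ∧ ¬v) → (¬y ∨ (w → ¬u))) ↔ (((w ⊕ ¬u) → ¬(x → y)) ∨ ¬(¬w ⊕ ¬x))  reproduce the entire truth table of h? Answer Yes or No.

Evaluate (¬((w ⊕ ¬v) ∧ ¬v) → (¬y ∨ (w → ¬u))) ↔ (((w ⊕ ¬u) → ¬(x → y)) ∨ ¬(¬w ⊕ ¬x)) on each row and compare to h:
  u=0, v=0, w=0, x=0, y=0: formula gives 1, but h = 0 ✗
Row (0,0,0,0,0) is a counterexample, so the formula is not equivalent to h.

No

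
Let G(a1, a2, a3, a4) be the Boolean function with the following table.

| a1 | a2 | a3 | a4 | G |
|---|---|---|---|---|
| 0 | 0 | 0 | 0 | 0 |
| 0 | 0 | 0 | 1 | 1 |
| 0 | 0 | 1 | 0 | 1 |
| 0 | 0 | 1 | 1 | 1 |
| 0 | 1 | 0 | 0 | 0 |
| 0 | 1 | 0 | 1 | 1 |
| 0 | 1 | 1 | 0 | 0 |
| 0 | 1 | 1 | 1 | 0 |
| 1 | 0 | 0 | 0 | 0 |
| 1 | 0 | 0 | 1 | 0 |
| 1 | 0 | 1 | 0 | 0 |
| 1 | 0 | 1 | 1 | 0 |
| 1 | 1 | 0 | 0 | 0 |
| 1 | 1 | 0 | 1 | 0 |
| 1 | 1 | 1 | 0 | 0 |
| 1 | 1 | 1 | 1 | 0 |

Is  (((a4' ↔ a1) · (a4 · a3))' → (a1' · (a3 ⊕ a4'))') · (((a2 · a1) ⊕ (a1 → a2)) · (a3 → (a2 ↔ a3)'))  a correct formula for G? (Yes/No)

Yes

Test each input against both G and the formula:
  a1=0, a2=0, a3=0, a4=0: formula gives 0, G = 0 ✓
  a1=0, a2=0, a3=0, a4=1: formula gives 1, G = 1 ✓
  a1=0, a2=0, a3=1, a4=0: formula gives 1, G = 1 ✓
  a1=0, a2=0, a3=1, a4=1: formula gives 1, G = 1 ✓
  …and likewise for the remaining 12 rows.
No disagreement on any input; they are logically equivalent.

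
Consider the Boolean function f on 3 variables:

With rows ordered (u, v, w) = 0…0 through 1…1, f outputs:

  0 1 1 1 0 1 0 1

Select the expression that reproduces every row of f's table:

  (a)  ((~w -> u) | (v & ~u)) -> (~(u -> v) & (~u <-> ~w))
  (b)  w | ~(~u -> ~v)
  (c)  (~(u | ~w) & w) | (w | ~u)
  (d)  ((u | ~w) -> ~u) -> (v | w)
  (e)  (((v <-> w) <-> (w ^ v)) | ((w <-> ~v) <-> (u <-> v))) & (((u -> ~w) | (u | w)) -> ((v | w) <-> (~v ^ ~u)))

b

(a): at (0,0,0) it gives 1, but f = 0 — eliminated.
(c): at (0,0,0) it gives 1, but f = 0 — eliminated.
(d): at (1,0,0) it gives 1, but f = 0 — eliminated.
(e): at (0,0,1) it gives 0, but f = 1 — eliminated.
That leaves (b). Evaluating it on every row reproduces the table of f exactly.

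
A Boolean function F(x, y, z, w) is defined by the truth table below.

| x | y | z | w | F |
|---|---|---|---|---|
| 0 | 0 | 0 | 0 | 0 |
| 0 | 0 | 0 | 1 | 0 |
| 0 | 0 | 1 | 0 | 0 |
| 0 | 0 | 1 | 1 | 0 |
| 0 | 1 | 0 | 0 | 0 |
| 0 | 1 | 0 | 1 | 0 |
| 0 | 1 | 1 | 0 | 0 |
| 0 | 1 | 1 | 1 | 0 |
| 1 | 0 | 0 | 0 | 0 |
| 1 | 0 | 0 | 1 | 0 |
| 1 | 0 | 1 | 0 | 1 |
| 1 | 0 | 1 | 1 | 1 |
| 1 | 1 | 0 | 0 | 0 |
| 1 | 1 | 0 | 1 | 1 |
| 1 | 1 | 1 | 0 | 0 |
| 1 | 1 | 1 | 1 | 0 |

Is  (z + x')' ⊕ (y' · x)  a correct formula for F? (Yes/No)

No

Evaluate (z + x')' ⊕ (y' · x) on each row and compare to F:
  x=0, y=0, z=0, w=0: formula gives 0, F = 0 ✓
  x=0, y=0, z=0, w=1: formula gives 0, F = 0 ✓
  x=0, y=0, z=1, w=0: formula gives 0, F = 0 ✓
  x=0, y=0, z=1, w=1: formula gives 0, F = 0 ✓
  …
  x=1, y=1, z=0, w=0: formula gives 1, but F = 0 ✗
A single disagreement suffices: at (1,1,0,0) they differ, so the formula does not compute F.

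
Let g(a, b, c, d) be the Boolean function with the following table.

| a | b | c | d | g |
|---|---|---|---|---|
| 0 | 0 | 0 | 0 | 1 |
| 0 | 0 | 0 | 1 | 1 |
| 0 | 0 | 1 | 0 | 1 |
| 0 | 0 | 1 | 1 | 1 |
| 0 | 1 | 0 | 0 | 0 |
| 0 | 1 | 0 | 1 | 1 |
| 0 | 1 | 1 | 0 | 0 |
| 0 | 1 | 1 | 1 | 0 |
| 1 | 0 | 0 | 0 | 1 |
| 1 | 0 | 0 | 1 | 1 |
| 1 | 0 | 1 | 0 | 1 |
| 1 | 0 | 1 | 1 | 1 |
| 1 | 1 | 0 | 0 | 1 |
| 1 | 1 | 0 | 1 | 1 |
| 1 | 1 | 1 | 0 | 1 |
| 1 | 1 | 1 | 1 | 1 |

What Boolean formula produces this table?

g is 0 on only 3 rows — (0,1,0,0), (0,1,1,0), (0,1,1,1). Writing each as a minterm (¬a·b·¬c·¬d, ¬a·b·c·¬d, ¬a·b·c·d) and OR-ing them characterizes exactly where g=0, so g is the negation of that disjunction.

g(a, b, c, d) = ~(((((~a & b) & ~c) & ~d) | (((~a & b) & c) & ~d)) | (((~a & b) & c) & d))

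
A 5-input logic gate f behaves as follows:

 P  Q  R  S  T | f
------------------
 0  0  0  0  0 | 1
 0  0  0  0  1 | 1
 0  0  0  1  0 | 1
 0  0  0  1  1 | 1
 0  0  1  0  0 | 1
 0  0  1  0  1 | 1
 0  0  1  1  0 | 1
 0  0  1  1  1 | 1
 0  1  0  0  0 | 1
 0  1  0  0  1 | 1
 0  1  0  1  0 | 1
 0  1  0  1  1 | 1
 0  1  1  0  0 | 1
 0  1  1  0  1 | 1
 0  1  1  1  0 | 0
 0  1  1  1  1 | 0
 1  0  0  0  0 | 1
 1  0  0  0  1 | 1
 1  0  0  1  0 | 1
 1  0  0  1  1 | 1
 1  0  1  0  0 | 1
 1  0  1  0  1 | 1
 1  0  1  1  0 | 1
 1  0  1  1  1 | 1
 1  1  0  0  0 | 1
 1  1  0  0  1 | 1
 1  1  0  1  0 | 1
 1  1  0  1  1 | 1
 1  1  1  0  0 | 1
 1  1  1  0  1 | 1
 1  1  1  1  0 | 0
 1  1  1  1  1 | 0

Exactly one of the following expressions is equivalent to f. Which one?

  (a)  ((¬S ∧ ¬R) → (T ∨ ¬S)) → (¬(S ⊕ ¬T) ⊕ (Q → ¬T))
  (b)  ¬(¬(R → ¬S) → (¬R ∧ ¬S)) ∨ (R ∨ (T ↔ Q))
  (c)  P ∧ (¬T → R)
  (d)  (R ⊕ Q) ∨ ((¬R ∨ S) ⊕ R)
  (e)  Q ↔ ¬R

d

(a) disagrees with f on (0,0,0,0,1) (formula → 0, table → 1); rule it out.
(b) disagrees with f on (0,0,0,0,1) (formula → 0, table → 1); rule it out.
(c) disagrees with f on (0,0,0,0,0) (formula → 0, table → 1); rule it out.
(e) disagrees with f on (0,0,0,0,0) (formula → 0, table → 1); rule it out.
That leaves (d). Evaluating it on every row reproduces the table of f exactly.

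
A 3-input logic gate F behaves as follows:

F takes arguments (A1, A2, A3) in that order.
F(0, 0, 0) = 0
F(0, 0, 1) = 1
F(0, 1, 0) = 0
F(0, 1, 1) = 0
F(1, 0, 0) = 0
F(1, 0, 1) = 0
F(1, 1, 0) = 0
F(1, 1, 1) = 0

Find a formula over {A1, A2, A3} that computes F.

Only row (0,0,1) gives 1. That row's minterm ¬A1·¬A2·A3 is F directly.

F(A1, A2, A3) = (A1' · A2') · A3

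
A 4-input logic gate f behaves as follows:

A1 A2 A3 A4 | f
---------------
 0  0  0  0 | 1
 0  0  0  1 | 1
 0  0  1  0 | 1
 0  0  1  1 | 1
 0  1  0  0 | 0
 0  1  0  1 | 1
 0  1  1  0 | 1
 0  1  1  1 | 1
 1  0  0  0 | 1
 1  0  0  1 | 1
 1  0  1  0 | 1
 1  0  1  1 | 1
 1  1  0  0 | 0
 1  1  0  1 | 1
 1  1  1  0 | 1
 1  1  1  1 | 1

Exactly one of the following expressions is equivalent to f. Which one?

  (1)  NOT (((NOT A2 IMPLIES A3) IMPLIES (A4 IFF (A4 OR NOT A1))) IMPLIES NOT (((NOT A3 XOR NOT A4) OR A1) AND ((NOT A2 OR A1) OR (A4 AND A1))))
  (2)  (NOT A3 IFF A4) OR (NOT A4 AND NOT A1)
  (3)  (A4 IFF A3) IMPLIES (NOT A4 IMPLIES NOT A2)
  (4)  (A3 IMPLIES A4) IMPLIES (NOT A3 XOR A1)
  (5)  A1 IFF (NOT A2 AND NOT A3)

3

(1) fails at (0,0,0,0): the formula yields 0, f is 1.
(2) fails at (0,0,1,1): the formula yields 0, f is 1.
(4) fails at (0,0,1,1): the formula yields 0, f is 1.
(5) fails at (0,0,0,0): the formula yields 0, f is 1.
That leaves (3). Evaluating it on every row reproduces the table of f exactly.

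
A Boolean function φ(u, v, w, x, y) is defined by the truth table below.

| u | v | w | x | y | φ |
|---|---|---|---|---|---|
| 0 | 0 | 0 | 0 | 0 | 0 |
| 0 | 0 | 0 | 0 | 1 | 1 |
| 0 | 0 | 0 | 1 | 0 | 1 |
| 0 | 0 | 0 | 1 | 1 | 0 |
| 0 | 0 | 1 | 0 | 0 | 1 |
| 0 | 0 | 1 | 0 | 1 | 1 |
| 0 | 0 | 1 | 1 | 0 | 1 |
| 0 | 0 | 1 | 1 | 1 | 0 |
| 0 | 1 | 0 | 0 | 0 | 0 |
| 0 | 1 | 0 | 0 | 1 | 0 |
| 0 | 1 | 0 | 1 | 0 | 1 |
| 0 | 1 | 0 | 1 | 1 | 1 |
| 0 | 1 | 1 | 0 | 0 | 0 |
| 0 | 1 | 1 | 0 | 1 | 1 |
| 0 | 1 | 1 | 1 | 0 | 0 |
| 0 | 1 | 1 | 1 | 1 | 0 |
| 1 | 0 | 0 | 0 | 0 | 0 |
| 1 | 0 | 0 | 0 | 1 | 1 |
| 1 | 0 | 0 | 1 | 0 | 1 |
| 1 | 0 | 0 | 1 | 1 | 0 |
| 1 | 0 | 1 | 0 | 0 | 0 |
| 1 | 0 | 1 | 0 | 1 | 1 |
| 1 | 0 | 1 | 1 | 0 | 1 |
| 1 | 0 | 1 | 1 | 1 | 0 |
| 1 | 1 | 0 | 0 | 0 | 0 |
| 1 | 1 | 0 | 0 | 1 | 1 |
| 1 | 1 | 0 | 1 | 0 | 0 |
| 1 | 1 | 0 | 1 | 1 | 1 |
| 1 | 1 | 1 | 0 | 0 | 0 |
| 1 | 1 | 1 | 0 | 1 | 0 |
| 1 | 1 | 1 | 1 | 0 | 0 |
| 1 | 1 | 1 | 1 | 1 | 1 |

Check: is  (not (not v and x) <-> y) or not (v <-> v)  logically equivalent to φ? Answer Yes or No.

No

Test each input against both φ and the formula:
  u=0, v=0, w=0, x=0, y=0: formula gives 0, φ = 0 ✓
  u=0, v=0, w=0, x=0, y=1: formula gives 1, φ = 1 ✓
  u=0, v=0, w=0, x=1, y=0: formula gives 1, φ = 1 ✓
  u=0, v=0, w=0, x=1, y=1: formula gives 0, φ = 0 ✓
  u=0, v=0, w=1, x=0, y=0: formula gives 0, but φ = 1 ✗
Row (0,0,1,0,0) is a counterexample, so the formula is not equivalent to φ.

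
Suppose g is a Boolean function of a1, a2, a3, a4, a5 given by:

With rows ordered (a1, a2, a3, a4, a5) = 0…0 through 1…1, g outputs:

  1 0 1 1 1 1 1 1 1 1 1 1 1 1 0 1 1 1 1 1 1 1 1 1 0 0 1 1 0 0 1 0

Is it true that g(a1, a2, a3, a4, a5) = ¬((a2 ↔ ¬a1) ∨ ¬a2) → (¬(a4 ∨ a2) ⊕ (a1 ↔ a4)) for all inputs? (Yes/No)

No

Evaluate ¬((a2 ↔ ¬a1) ∨ ¬a2) → (¬(a4 ∨ a2) ⊕ (a1 ↔ a4)) on each row and compare to g:
  a1=0, a2=0, a3=0, a4=0, a5=0: formula gives 1, g = 1 ✓
  a1=0, a2=0, a3=0, a4=0, a5=1: formula gives 1, but g = 0 ✗
Since they disagree at (0,0,0,0,1), the expression is not a correct formula for g.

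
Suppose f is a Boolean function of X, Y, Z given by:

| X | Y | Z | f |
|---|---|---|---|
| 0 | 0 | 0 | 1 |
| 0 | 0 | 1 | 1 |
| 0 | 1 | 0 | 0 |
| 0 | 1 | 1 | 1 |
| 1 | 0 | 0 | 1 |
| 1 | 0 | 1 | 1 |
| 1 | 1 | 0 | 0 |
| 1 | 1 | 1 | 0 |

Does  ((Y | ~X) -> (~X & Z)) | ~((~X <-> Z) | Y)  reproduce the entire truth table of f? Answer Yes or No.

Yes

Evaluate ((Y | ~X) -> (~X & Z)) | ~((~X <-> Z) | Y) on each row and compare to f:
  X=0, Y=0, Z=0: formula gives 1, f = 1 ✓
  X=0, Y=0, Z=1: formula gives 1, f = 1 ✓
  X=0, Y=1, Z=0: formula gives 0, f = 0 ✓
  X=0, Y=1, Z=1: formula gives 1, f = 1 ✓
  X=1, Y=0, Z=0: formula gives 1, f = 1 ✓
  … (the remaining 3 rows also agree.)
All 8 rows match — the expression computes f exactly.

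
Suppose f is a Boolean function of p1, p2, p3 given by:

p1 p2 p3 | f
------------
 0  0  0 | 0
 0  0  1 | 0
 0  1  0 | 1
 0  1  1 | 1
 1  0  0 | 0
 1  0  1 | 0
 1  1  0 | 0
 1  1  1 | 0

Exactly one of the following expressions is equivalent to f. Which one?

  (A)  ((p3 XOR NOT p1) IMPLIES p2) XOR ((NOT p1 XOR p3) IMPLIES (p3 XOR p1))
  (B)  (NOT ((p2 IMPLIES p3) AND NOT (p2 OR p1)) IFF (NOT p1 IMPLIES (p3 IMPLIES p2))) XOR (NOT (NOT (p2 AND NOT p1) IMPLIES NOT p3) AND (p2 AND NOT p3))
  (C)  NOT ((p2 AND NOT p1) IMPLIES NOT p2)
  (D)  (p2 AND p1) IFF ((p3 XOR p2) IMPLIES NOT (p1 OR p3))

C

(A): at (0,1,1) it gives 0, but f = 1 — eliminated.
(B): at (0,0,1) it gives 1, but f = 0 — eliminated.
(D): at (0,0,1) it gives 1, but f = 0 — eliminated.
(C) is the remaining candidate, and it agrees with f on all 8 inputs.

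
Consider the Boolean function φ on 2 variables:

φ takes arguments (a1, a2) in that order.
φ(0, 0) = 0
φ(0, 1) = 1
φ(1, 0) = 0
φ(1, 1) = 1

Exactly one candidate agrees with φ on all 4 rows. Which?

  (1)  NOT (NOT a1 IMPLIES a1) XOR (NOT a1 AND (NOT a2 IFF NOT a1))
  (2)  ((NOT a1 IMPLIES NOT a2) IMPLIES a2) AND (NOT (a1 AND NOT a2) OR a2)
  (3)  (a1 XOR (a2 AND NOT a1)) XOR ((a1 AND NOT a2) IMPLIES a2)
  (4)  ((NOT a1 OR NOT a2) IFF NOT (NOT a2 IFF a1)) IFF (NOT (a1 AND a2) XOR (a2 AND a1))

(1) disagrees with φ on (1,1) (formula → 0, table → 1); rule it out.
(3) disagrees with φ on (0,0) (formula → 1, table → 0); rule it out.
(4) disagrees with φ on (0,0) (formula → 1, table → 0); rule it out.
Only (2) survives; checking it on all 4 rows confirms it matches φ.

2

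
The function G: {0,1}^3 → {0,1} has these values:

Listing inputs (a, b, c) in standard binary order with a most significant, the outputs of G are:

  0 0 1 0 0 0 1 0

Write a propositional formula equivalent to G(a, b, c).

Collect the rows where G=1 — (0,1,0), (1,1,0) — and write one minterm per row: ¬a·b·¬c, a·b·¬c. Their union (logical OR) reproduces the table exactly.

G(a, b, c) = ((a' · b) · c') + ((a · b) · c')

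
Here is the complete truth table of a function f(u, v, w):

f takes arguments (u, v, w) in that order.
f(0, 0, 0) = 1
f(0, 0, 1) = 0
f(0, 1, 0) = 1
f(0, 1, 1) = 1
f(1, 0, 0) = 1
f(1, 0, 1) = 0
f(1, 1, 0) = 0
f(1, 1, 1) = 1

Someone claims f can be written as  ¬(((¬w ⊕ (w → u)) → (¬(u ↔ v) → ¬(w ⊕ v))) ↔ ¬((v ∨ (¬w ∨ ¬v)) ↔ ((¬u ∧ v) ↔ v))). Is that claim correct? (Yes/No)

No

Evaluate ¬(((¬w ⊕ (w → u)) → (¬(u ↔ v) → ¬(w ⊕ v))) ↔ ¬((v ∨ (¬w ∨ ¬v)) ↔ ((¬u ∧ v) ↔ v))) on each row and compare to f:
  u=0, v=0, w=0: formula gives 1, f = 1 ✓
  u=0, v=0, w=1: formula gives 1, but f = 0 ✗
Since they disagree at (0,0,1), the expression is not a correct formula for f.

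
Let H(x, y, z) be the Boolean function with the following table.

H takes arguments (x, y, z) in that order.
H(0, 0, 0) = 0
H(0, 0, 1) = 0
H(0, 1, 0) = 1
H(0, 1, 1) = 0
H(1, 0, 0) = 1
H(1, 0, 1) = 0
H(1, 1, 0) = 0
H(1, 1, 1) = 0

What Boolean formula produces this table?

H(x, y, z) = ((NOT x AND y) AND NOT z) OR ((x AND NOT y) AND NOT z)

Collect the rows where H=1 — (0,1,0), (1,0,0) — and write one minterm per row: ¬x·y·¬z, x·¬y·¬z. Their union (logical OR) reproduces the table exactly.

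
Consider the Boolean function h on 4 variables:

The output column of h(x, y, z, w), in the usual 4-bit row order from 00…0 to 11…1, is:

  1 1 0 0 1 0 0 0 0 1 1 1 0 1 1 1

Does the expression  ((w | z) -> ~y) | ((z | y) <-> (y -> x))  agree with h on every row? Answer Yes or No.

No

Test each input against both h and the formula:
  x=0, y=0, z=0, w=0: formula gives 1, h = 1 ✓
  x=0, y=0, z=0, w=1: formula gives 1, h = 1 ✓
  x=0, y=0, z=1, w=0: formula gives 1, but h = 0 ✗
A single disagreement suffices: at (0,0,1,0) they differ, so the formula does not compute h.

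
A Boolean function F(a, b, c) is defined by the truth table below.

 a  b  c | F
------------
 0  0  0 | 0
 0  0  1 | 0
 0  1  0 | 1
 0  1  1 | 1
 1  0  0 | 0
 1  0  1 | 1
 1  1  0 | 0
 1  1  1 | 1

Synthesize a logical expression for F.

The 1-rows are (0,1,0), (0,1,1), (1,0,1), (1,1,1). Each contributes one minterm — ¬a·b·¬c; ¬a·b·c; a·¬b·c; a·b·c — and their disjunction is a sum-of-products form of F.

F(a, b, c) = ((((a' · b) · c') + ((a' · b) · c)) + ((a · b') · c)) + ((a · b) · c)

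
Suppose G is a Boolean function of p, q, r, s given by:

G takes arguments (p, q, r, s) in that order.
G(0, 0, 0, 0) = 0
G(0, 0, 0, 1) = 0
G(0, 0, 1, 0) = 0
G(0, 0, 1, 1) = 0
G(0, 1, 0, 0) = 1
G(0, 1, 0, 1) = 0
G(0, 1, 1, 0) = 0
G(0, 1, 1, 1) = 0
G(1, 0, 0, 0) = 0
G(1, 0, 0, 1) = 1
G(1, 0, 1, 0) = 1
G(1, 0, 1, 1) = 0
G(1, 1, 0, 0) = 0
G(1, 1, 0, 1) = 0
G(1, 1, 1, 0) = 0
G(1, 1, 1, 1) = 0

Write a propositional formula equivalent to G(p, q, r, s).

The 1-rows are (0,1,0,0), (1,0,0,1), (1,0,1,0). Each contributes one minterm — ¬p·q·¬r·¬s; p·¬q·¬r·s; p·¬q·r·¬s — and their disjunction is a sum-of-products form of G.

G(p, q, r, s) = ((((NOT p AND q) AND NOT r) AND NOT s) OR (((p AND NOT q) AND NOT r) AND s)) OR (((p AND NOT q) AND r) AND NOT s)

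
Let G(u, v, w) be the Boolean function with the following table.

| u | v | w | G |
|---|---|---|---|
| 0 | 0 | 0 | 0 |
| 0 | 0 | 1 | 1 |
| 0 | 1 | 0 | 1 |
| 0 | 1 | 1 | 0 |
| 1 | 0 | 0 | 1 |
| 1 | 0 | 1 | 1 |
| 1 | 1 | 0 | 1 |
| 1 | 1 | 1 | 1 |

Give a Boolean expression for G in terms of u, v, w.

G(u, v, w) = (((u' · v') · w') + ((u' · v) · w))'

G is 0 on only 2 rows — (0,0,0), (0,1,1). Writing each as a minterm (¬u·¬v·¬w, ¬u·v·w) and OR-ing them characterizes exactly where G=0, so G is the negation of that disjunction.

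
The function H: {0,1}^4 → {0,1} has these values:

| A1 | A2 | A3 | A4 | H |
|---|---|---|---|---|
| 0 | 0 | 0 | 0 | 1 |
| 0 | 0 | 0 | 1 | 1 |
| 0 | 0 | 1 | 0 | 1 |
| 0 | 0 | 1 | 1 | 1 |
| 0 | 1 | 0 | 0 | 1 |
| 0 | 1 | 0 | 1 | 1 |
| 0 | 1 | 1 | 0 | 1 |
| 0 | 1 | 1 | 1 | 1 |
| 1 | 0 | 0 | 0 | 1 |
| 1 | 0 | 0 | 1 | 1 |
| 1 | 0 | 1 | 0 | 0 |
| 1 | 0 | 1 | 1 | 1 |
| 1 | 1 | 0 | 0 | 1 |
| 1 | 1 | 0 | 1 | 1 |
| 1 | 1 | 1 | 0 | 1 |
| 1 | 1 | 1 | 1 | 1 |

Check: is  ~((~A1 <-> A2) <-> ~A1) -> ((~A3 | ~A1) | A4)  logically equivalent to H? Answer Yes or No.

Evaluate ~((~A1 <-> A2) <-> ~A1) -> ((~A3 | ~A1) | A4) on each row and compare to H:
  A1=0, A2=0, A3=0, A4=0: formula gives 1, H = 1 ✓
  A1=0, A2=0, A3=0, A4=1: formula gives 1, H = 1 ✓
  A1=0, A2=0, A3=1, A4=0: formula gives 1, H = 1 ✓
  A1=0, A2=0, A3=1, A4=1: formula gives 1, H = 1 ✓
  …and likewise for the remaining 12 rows.
No disagreement on any input; they are logically equivalent.

Yes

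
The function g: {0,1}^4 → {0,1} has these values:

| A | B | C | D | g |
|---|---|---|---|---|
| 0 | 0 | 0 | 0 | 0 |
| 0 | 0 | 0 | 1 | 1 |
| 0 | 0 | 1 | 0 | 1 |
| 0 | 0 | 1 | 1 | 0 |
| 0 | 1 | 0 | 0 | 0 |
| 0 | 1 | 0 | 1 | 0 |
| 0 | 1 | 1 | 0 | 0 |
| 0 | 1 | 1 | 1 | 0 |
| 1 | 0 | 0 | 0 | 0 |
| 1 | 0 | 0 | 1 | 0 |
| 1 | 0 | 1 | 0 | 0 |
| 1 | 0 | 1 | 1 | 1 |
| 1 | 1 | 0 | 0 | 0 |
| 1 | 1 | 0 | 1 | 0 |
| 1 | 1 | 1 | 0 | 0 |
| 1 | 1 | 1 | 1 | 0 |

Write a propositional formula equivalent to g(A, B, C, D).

g(A, B, C, D) = ((((¬A ∧ ¬B) ∧ ¬C) ∧ D) ∨ (((¬A ∧ ¬B) ∧ C) ∧ ¬D)) ∨ (((A ∧ ¬B) ∧ C) ∧ D)

g=1 on 3 inputs: (0,0,0,1), (0,0,1,0), (1,0,1,1). Reading each as a conjunction of literals (¬A·¬B·¬C·D, ¬A·¬B·C·¬D, A·¬B·C·D) and taking the OR gives the canonical DNF.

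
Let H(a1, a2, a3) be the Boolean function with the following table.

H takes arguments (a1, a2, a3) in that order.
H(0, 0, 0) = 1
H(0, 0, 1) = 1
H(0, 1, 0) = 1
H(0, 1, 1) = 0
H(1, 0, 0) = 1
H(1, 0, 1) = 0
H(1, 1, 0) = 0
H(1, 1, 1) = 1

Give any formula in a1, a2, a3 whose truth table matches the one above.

H(a1, a2, a3) = ((((a1' · a2) · a3) + ((a1 · a2') · a3)) + ((a1 · a2) · a3'))'

H is 0 on only 3 rows — (0,1,1), (1,0,1), (1,1,0). Writing each as a minterm (¬a1·a2·a3, a1·¬a2·a3, a1·a2·¬a3) and OR-ing them characterizes exactly where H=0, so H is the negation of that disjunction.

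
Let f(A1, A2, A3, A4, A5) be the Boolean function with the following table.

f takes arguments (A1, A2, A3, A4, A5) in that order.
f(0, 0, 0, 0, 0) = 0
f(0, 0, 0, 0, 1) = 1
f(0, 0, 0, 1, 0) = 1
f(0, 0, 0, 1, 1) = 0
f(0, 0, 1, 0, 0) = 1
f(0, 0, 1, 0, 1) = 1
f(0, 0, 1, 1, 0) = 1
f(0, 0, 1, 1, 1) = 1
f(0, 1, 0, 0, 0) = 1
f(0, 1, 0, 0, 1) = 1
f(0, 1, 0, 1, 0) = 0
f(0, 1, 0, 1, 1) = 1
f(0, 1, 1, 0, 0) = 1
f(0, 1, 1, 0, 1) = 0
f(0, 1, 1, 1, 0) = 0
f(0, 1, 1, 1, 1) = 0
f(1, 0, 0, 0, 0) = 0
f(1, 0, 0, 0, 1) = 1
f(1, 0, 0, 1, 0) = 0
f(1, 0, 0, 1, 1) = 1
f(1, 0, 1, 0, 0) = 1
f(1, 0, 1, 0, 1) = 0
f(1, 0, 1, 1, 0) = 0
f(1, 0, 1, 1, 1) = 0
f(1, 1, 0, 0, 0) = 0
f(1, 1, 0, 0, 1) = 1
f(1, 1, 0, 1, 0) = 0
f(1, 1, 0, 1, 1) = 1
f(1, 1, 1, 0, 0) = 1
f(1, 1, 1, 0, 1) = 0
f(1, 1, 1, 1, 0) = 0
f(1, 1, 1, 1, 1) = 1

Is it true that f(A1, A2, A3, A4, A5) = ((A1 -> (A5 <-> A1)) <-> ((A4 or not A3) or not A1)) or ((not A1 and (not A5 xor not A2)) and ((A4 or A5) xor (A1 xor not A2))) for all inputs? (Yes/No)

Test each input against both f and the formula:
  A1=0, A2=0, A3=0, A4=0, A5=0: formula gives 1, but f = 0 ✗
A single disagreement suffices: at (0,0,0,0,0) they differ, so the formula does not compute f.

No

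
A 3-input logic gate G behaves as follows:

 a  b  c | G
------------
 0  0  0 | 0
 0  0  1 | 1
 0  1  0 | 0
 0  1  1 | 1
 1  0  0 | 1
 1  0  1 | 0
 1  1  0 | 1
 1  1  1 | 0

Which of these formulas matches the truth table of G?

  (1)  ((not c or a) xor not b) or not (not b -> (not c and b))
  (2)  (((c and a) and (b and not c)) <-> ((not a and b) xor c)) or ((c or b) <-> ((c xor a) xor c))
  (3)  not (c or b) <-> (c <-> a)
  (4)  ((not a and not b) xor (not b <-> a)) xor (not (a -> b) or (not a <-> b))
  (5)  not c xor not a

5

(1) fails at (0,0,0): the formula yields 1, G is 0.
(2) fails at (0,0,0): the formula yields 1, G is 0.
(3) fails at (0,0,0): the formula yields 1, G is 0.
(4) fails at (0,0,0): the formula yields 1, G is 0.
Only (5) survives; checking it on all 8 rows confirms it matches G.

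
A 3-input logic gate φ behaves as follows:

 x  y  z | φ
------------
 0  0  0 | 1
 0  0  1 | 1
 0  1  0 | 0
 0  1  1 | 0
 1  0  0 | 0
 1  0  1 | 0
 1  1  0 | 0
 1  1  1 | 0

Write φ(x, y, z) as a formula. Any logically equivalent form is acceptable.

The 1-rows are (0,0,0), (0,0,1). Each contributes one minterm — ¬x·¬y·¬z; ¬x·¬y·z — and their disjunction is a sum-of-products form of φ.

φ(x, y, z) = ((~x & ~y) & ~z) | ((~x & ~y) & z)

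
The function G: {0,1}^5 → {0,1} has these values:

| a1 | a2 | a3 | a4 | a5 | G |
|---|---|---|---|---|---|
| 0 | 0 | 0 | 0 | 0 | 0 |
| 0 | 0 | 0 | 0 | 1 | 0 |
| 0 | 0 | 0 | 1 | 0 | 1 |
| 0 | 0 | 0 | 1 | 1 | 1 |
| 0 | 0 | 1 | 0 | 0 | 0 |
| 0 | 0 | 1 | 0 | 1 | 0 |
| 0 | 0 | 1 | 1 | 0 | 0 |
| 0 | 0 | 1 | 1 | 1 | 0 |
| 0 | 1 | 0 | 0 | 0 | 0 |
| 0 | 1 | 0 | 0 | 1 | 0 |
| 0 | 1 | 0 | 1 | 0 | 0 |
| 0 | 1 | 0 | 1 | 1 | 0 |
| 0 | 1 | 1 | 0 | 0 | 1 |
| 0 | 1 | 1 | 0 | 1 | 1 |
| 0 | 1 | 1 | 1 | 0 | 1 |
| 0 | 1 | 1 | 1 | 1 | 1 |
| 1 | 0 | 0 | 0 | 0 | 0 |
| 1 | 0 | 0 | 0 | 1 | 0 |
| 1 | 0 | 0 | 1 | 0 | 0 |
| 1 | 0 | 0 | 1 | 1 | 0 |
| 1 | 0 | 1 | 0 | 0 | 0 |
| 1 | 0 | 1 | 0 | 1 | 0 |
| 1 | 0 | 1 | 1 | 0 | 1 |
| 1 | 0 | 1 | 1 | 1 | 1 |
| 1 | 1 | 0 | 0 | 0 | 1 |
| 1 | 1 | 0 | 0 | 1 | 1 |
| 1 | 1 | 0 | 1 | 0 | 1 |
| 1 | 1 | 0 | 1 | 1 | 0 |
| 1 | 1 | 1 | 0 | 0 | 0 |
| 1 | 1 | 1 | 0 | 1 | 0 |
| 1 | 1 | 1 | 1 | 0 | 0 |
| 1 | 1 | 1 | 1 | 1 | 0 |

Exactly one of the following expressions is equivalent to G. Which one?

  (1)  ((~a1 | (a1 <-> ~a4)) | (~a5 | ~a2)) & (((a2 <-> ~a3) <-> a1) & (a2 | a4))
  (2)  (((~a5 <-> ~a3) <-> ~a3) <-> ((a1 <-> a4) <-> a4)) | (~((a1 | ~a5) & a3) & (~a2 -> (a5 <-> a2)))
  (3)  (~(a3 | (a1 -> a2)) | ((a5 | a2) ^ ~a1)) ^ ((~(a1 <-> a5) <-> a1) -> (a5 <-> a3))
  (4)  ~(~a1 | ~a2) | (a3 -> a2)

1

(2): at (0,0,0,0,0) it gives 1, but G = 0 — eliminated.
(3): at (0,0,0,0,1) it gives 1, but G = 0 — eliminated.
(4): at (0,0,0,0,0) it gives 1, but G = 0 — eliminated.
(1) is the remaining candidate, and it agrees with G on all 32 inputs.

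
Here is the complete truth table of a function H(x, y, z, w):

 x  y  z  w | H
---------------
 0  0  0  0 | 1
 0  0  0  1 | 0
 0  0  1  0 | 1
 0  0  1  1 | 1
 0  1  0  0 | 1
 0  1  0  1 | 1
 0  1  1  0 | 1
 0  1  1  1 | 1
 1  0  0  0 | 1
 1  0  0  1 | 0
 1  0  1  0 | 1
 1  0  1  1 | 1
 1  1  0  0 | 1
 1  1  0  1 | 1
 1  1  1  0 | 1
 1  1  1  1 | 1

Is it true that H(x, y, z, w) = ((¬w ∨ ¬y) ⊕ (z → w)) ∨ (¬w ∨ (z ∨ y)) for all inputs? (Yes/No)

Evaluate ((¬w ∨ ¬y) ⊕ (z → w)) ∨ (¬w ∨ (z ∨ y)) on each row and compare to H:
  x=0, y=0, z=0, w=0: formula gives 1, H = 1 ✓
  x=0, y=0, z=0, w=1: formula gives 0, H = 0 ✓
  x=0, y=0, z=1, w=0: formula gives 1, H = 1 ✓
  x=0, y=0, z=1, w=1: formula gives 1, H = 1 ✓
  …and likewise for the remaining 12 rows.
All 16 rows match — the expression computes H exactly.

Yes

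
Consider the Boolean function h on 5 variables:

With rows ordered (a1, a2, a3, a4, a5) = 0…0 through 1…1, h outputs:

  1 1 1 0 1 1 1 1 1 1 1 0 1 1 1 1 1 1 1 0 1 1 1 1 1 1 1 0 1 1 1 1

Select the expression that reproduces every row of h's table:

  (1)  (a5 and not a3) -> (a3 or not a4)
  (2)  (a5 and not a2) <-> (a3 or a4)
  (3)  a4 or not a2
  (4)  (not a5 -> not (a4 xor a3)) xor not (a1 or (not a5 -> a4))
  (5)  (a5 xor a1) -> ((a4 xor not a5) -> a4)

(2) fails at (0,0,0,0,1): the formula yields 0, h is 1.
(3) fails at (0,0,0,1,1): the formula yields 1, h is 0.
(4) fails at (0,0,0,0,0): the formula yields 0, h is 1.
(5) fails at (0,0,0,1,1): the formula yields 1, h is 0.
That leaves (1). Evaluating it on every row reproduces the table of h exactly.

1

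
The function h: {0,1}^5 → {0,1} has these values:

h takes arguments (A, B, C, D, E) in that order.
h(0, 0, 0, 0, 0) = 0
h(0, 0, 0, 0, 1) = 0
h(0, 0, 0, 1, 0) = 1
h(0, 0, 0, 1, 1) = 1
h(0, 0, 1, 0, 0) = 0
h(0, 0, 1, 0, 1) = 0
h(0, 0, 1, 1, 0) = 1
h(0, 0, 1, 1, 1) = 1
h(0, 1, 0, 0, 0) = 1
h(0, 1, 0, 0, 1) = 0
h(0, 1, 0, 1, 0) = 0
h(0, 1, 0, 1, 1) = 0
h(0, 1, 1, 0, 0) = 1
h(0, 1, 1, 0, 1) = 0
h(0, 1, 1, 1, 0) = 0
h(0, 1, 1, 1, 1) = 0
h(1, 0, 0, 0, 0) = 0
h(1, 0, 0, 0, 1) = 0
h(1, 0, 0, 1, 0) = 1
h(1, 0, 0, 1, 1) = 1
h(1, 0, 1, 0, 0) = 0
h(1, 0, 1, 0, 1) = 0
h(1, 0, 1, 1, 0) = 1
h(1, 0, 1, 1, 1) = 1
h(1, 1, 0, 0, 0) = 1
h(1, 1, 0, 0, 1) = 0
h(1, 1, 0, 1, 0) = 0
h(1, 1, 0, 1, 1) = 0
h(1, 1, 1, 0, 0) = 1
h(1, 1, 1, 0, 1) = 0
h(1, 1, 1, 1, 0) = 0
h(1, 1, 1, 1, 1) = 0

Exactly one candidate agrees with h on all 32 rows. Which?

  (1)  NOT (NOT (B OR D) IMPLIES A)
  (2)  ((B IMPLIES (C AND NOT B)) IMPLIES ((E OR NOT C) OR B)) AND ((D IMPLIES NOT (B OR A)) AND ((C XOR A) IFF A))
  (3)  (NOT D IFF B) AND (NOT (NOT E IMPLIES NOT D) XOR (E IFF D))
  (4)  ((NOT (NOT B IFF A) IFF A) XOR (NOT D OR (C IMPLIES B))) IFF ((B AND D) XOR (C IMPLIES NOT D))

3

(1) fails at (0,0,0,0,0): the formula yields 1, h is 0.
(2) fails at (0,0,0,0,0): the formula yields 1, h is 0.
(4) fails at (0,0,0,0,0): the formula yields 1, h is 0.
Only (3) survives; checking it on all 32 rows confirms it matches h.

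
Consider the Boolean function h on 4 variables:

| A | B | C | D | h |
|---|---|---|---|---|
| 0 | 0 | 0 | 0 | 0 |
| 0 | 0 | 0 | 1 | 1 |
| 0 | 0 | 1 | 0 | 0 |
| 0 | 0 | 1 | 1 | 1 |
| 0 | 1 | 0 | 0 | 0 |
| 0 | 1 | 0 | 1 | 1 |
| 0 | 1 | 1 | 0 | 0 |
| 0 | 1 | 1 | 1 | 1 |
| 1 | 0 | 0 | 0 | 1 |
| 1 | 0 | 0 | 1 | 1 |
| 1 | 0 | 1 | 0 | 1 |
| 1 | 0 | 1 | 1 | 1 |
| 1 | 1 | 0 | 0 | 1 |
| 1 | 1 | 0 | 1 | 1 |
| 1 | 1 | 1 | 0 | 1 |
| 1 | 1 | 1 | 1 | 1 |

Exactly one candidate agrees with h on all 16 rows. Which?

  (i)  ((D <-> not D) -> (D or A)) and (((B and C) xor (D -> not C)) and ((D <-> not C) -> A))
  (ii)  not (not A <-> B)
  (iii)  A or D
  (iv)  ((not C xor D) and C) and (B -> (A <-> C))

iii

(i): at (0,0,0,0) it gives 1, but h = 0 — eliminated.
(ii): at (0,0,0,0) it gives 1, but h = 0 — eliminated.
(iv): at (0,0,0,1) it gives 0, but h = 1 — eliminated.
That leaves (iii). Evaluating it on every row reproduces the table of h exactly.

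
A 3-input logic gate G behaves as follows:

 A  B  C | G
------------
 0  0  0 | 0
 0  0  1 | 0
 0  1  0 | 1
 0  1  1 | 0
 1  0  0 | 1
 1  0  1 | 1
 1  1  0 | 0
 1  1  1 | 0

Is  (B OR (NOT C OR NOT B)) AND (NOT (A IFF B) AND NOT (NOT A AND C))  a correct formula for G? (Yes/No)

Check the formula against G row by row:
  A=0, B=0, C=0: formula gives 0, G = 0 ✓
  A=0, B=0, C=1: formula gives 0, G = 0 ✓
  A=0, B=1, C=0: formula gives 1, G = 1 ✓
  A=0, B=1, C=1: formula gives 0, G = 0 ✓
  A=1, B=0, C=0: formula gives 1, G = 1 ✓
  … (the remaining 3 rows also agree.)
Every row agrees, so the formula is equivalent.

Yes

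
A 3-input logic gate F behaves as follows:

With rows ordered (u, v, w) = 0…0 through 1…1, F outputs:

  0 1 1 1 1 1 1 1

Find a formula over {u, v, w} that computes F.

The output is 1 whenever at least one input is 1 — the OR of all inputs.

F(u, v, w) = (u | v) | w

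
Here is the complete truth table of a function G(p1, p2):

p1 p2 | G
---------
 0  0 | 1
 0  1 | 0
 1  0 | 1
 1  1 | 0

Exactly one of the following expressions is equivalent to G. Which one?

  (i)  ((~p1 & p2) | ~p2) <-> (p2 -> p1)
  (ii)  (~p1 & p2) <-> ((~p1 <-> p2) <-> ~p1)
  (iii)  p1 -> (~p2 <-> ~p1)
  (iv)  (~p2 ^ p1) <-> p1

i

(ii) fails at (0,1): the formula yields 1, G is 0.
(iii) fails at (0,1): the formula yields 1, G is 0.
(iv) fails at (0,0): the formula yields 0, G is 1.
Only (i) survives; checking it on all 4 rows confirms it matches G.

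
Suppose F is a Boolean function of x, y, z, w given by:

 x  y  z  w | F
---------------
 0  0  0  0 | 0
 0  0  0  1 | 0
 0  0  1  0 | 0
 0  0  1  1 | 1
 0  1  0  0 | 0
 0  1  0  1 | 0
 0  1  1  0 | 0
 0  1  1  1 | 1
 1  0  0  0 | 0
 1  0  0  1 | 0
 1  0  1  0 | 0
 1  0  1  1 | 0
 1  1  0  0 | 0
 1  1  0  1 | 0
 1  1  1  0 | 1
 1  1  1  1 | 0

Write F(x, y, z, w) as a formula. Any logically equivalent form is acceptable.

F(x, y, z, w) = ((((not x and not y) and z) and w) or (((not x and y) and z) and w)) or (((x and y) and z) and not w)

F=1 on 3 inputs: (0,0,1,1), (0,1,1,1), (1,1,1,0). Reading each as a conjunction of literals (¬x·¬y·z·w, ¬x·y·z·w, x·y·z·¬w) and taking the OR gives the canonical DNF.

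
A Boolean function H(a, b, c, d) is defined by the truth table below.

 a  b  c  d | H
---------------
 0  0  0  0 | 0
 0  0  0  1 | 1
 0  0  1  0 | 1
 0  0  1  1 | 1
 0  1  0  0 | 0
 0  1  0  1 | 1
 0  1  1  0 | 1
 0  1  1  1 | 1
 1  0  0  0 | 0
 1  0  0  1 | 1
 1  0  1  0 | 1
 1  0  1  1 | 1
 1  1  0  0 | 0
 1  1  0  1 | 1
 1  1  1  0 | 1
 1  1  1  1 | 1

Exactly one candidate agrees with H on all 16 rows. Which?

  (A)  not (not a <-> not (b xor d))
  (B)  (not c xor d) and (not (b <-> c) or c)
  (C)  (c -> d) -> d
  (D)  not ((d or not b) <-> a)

(A) disagrees with H on (0,0,1,0) (formula → 0, table → 1); rule it out.
(B) disagrees with H on (0,0,0,1) (formula → 0, table → 1); rule it out.
(D) disagrees with H on (0,0,0,0) (formula → 1, table → 0); rule it out.
That leaves (C). Evaluating it on every row reproduces the table of H exactly.

C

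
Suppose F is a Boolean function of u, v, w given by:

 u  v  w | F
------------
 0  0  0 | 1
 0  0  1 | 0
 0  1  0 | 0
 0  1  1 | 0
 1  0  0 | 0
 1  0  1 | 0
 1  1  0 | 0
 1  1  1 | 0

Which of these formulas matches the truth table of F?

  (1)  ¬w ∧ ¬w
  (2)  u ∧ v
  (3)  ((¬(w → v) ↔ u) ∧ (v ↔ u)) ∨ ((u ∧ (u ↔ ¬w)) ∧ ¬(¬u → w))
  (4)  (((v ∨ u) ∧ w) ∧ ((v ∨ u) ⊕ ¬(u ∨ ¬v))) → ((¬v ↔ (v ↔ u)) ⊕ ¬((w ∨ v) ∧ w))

3

(1): at (0,1,0) it gives 1, but F = 0 — eliminated.
(2): at (0,0,0) it gives 0, but F = 1 — eliminated.
(4): at (0,0,1) it gives 1, but F = 0 — eliminated.
Only (3) survives; checking it on all 8 rows confirms it matches F.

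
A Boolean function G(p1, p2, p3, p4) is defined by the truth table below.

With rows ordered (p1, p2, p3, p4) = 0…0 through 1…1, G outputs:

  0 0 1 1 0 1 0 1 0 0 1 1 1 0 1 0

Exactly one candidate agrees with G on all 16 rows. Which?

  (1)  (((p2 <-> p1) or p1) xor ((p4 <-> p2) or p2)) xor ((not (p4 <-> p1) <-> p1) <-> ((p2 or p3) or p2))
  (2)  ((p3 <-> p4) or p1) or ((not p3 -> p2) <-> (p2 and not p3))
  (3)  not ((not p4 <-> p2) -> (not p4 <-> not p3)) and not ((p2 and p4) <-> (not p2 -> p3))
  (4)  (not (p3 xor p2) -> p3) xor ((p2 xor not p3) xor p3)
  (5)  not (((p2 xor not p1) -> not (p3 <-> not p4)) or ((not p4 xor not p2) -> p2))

(2): at (0,0,0,0) it gives 1, but G = 0 — eliminated.
(3): at (0,0,1,0) it gives 0, but G = 1 — eliminated.
(4): at (0,0,0,0) it gives 1, but G = 0 — eliminated.
(5): at (0,0,0,1) it gives 1, but G = 0 — eliminated.
(1) is the remaining candidate, and it agrees with G on all 16 inputs.

1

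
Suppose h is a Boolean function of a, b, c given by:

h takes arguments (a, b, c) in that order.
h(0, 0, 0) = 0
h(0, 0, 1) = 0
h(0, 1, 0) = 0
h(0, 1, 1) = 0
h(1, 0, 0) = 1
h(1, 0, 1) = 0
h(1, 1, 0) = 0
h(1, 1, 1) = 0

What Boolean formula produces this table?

Only row (1,0,0) gives 1. That row's minterm a·¬b·¬c is h directly.

h(a, b, c) = (a & ~b) & ~c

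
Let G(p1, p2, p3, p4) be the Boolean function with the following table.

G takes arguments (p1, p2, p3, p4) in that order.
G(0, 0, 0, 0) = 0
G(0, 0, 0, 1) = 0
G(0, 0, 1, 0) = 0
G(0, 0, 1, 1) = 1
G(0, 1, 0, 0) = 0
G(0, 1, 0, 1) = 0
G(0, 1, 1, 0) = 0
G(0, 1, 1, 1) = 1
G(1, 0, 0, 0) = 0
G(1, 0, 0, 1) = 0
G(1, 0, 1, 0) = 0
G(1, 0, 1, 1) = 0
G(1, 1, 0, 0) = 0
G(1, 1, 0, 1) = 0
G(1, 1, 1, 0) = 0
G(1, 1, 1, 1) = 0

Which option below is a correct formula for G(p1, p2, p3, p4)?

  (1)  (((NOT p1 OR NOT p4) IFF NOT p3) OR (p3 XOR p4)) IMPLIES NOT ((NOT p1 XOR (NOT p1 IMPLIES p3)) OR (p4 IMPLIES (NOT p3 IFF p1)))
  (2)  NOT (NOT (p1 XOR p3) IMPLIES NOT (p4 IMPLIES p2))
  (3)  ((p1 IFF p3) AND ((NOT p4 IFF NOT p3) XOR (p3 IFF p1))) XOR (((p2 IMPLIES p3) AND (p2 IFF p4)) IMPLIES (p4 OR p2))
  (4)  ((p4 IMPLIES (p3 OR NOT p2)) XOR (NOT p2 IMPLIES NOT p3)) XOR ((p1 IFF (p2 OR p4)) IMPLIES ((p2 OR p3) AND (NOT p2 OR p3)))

(2) fails at (0,0,0,0): the formula yields 1, G is 0.
(3) fails at (0,1,0,0): the formula yields 1, G is 0.
(4) fails at (0,0,0,1): the formula yields 1, G is 0.
Only (1) survives; checking it on all 16 rows confirms it matches G.

1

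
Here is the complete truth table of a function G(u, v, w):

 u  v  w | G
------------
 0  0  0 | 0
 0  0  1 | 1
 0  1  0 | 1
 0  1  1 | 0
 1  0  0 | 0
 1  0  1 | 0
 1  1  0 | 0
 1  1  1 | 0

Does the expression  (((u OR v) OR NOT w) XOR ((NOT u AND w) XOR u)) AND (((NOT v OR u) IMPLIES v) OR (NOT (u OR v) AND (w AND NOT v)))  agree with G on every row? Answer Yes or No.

Yes

Test each input against both G and the formula:
  u=0, v=0, w=0: formula gives 0, G = 0 ✓
  u=0, v=0, w=1: formula gives 1, G = 1 ✓
  u=0, v=1, w=0: formula gives 1, G = 1 ✓
  u=0, v=1, w=1: formula gives 0, G = 0 ✓
  u=1, v=0, w=0: formula gives 0, G = 0 ✓
  … (the remaining 3 rows also agree.)
No disagreement on any input; they are logically equivalent.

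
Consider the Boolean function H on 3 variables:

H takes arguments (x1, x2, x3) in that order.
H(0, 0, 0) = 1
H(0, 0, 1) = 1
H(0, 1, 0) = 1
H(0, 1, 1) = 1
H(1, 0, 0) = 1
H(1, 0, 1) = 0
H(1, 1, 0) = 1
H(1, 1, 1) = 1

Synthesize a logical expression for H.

H(x1, x2, x3) = ((x1 · x2') · x3)'

H is 0 on exactly one input, (1,0,1), whose minterm is x1·¬x2·x3. So H is the negation of that single conjunction.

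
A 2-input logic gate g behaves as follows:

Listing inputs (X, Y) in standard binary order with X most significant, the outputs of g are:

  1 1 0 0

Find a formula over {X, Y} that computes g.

g(X, Y) = NOT X

The output is the negation of X.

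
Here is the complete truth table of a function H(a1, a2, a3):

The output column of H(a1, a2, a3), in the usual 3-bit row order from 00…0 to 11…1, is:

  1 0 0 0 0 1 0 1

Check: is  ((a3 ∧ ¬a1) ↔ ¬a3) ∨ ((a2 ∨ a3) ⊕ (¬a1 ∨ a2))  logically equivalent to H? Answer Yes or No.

Yes

Check the formula against H row by row:
  a1=0, a2=0, a3=0: formula gives 1, H = 1 ✓
  a1=0, a2=0, a3=1: formula gives 0, H = 0 ✓
  a1=0, a2=1, a3=0: formula gives 0, H = 0 ✓
  a1=0, a2=1, a3=1: formula gives 0, H = 0 ✓
  a1=1, a2=0, a3=0: formula gives 0, H = 0 ✓
  … (the remaining 3 rows also agree.)
No disagreement on any input; they are logically equivalent.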